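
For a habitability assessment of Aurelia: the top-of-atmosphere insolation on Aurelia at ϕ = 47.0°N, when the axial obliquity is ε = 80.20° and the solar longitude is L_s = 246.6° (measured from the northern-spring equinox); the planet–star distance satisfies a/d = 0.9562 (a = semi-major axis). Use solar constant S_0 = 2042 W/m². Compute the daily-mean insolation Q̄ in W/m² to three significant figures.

Q̄ ≈ 0.00 W/m²

Solar declination: sin δ = sin ε · sin L_s = sin 80.20° × sin 246.6° = -0.90436, so δ = -64.738°.
cos h₀ = −tan(+47.0°) tan(-64.738°) = 2.2725 ≥ 1 ⇒ polar night, h₀ = 0 and Q̄ = 0.
Inverse-square distance factor (a/d)² = 0.9562² = 0.914318.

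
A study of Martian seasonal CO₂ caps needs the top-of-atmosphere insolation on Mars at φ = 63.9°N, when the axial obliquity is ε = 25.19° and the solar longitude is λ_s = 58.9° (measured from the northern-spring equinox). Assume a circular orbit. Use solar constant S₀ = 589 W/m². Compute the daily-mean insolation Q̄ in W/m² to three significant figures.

Q̄ ≈ 199 W/m²

Solar declination: sin δ = sin ε · sin λ_s = sin 25.19° × sin 58.9° = 0.36445, so δ = +21.373°.
cos H₀ = −tan(+63.9°) tan(+21.373°) = -0.7989, H₀ = 2.4962 rad.
Bracket: H₀ sin φ sin δ + cos φ cos δ sin H₀ = 2.4962×0.89803×0.36445 + 0.43994×0.93122×0.60151 = 0.816974 + 0.246427 = 1.063401.
Q̄ = (S₀/π) × [bracket] = (589/π) × 1.063401 = 199.4 W/m².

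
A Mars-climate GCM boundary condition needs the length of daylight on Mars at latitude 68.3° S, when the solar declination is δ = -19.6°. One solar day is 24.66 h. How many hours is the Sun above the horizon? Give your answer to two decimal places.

cos h₀ = −tan ϕ · tan δ = −tan(-68.3°) × tan(-19.600°) = -0.8948, so h₀ = 2.6788 rad = 153.48°.
Daylight = 2h₀/(2π) × 24.66 h = (2.6788/π) × 24.66 = 21.03 h.

21.03 h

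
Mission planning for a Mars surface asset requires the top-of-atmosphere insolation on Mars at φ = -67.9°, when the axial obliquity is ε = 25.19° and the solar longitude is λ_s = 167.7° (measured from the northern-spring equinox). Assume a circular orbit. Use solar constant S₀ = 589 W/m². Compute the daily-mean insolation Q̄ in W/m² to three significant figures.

Q̄ ≈ 47.3 W/m²

Solar declination: sin δ = sin ε · sin λ_s = sin 25.19° × sin 167.7° = 0.09067, so δ = +5.202°.
cos H₀ = −tan(-67.9°) tan(+5.202°) = 0.2242, H₀ = 1.3447 rad.
Bracket: H₀ sin φ sin δ + cos φ cos δ sin H₀ = 1.3447×-0.92653×0.09067 + 0.37622×0.99588×0.97454 = -0.112966 + 0.365131 = 0.252165.
Q̄ = (S₀/π) × [bracket] = (589/π) × 0.252165 = 47.28 W/m².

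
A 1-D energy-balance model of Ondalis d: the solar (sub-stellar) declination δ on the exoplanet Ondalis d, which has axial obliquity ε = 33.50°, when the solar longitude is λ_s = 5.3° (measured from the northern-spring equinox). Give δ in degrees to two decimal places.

δ = +2.92°

sin δ = sin ε · sin λ_s = sin 33.50° × sin 5.3° = 0.050983.
δ = arcsin(0.050983) = +2.92°.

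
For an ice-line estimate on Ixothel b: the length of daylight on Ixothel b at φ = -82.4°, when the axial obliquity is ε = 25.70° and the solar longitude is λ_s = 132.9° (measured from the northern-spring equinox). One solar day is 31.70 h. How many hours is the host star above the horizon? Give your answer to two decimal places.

Solar declination: sin δ = sin ε · sin λ_s = sin 25.70° × sin 132.9° = 0.31767, so δ = +18.522°.
cos H₀ = −tan φ · tan δ = 2.5109 ≥ 1, so the host star never rises (polar night) and H₀ = 0.
Daylight = 2H₀/(2π) × 31.70 h = (0.0000/π) × 31.70 = 0.00 h.

0.00 h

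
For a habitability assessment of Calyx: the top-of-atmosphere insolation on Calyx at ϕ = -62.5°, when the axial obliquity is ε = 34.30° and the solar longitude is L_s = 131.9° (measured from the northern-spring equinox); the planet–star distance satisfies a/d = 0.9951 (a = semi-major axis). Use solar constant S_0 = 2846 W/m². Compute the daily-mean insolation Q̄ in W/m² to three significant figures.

Q̄ ≈ 13.4 W/m²

Solar declination: sin δ = sin ε · sin L_s = sin 34.30° × sin 131.9° = 0.41944, so δ = +24.799°.
cos h₀ = −tan(-62.5°) tan(+24.799°) = 0.8876, h₀ = 0.4787 rad.
Bracket: h₀ sin ϕ sin δ + cos ϕ cos δ sin h₀ = 0.4787×-0.88701×0.41944 + 0.46175×0.90778×0.46064 = -0.178099 + 0.193085 = 0.014986.
Inverse-square distance factor (a/d)² = 0.9951² = 0.990224.
Q̄ = (S_0/π) × 0.990224 × [bracket] = (2846/π) × 0.990224 × 0.014986 = 13.44 W/m².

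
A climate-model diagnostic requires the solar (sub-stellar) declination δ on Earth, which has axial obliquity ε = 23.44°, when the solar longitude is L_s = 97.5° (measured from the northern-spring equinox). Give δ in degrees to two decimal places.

sin δ = sin ε · sin L_s = sin 23.44° × sin 97.5° = 0.394385.
δ = arcsin(0.394385) = +23.23°.

δ = +23.23°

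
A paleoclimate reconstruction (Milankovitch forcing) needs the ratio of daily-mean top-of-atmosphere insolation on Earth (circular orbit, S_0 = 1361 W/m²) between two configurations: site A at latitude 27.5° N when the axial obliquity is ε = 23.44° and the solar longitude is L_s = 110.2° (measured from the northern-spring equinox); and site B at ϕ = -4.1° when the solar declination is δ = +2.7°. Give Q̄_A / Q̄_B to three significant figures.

— Configuration A (ϕ=+27.5°):
Solar declination: sin δ = sin ε · sin L_s = sin 23.44° × sin 110.2° = 0.37332, so δ = +21.921°.
cos h₀ = −tan(+27.5°) tan(+21.921°) = -0.2095, h₀ = 1.7818 rad.
Bracket: h₀ sin ϕ sin δ + cos ϕ cos δ sin h₀ = 1.7818×0.46175×0.37332 + 0.88701×0.92770×0.97781 = 0.307148 + 0.804619 = 1.111767.
Q̄ = (S_0/π) × [bracket] = (1361/π) × 1.111767 = 481.64 W/m².
— Configuration B (ϕ=-4.1°):
cos h₀ = −tan(-4.1°) tan(+2.700°) = 0.0034, h₀ = 1.5674 rad.
Bracket: h₀ sin ϕ sin δ + cos ϕ cos δ sin h₀ = 1.5674×-0.07150×0.04711 + 0.99744×0.99889×0.99999 = -0.005280 + 0.996323 = 0.991043.
Q̄ = (S_0/π) × [bracket] = (1361/π) × 0.991043 = 429.34 W/m².
Ratio Q̄_A / Q̄_B = 481.64 / 429.34 = 1.122.

Q̄_A / Q̄_B ≈ 1.12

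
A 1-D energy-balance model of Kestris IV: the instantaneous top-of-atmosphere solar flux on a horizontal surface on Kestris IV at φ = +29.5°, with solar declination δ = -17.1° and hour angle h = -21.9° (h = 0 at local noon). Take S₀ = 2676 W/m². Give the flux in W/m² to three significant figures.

1.68e+03 W/m²

cos θ_z = sin φ sin δ + cos φ cos δ cos h = -0.144792 + 0.771848 = 0.627056.
Flux = S₀ · cos θ_z = 2676 × 0.627056 = 1678 W/m².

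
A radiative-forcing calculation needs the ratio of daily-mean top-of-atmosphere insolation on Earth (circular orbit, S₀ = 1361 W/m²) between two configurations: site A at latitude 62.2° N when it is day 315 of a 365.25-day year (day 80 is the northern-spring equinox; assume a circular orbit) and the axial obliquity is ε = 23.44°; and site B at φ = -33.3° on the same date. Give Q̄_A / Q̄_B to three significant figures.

— Configuration A (φ=+62.2°):
Solar longitude: λ_s = 360° × (315 − 80)/365.25 = 231.622°.
sin δ = sin 23.44° × sin 231.622° = -0.31184, so δ = -18.170°.
cos H₀ = −tan(+62.2°) tan(-18.170°) = 0.6225, H₀ = 0.8989 rad.
Bracket: H₀ sin φ sin δ + cos φ cos δ sin H₀ = 0.8989×0.88458×-0.31184 + 0.46639×0.95013×0.78262 = -0.247959 + 0.346803 = 0.098844.
Q̄ = (S₀/π) × [bracket] = (1361/π) × 0.098844 = 42.821 W/m².
— Configuration B (φ=-33.3°):
cos H₀ = −tan(-33.3°) tan(-18.170°) = -0.2156, H₀ = 1.7881 rad.
Bracket: H₀ sin φ sin δ + cos φ cos δ sin H₀ = 1.7881×-0.54902×-0.31184 + 0.83581×0.95013×0.97648 = 0.306134 + 0.775450 = 1.081584.
Q̄ = (S₀/π) × [bracket] = (1361/π) × 1.081584 = 468.56 W/m².
Ratio Q̄_A / Q̄_B = 42.821 / 468.56 = 0.09139.

Q̄_A / Q̄_B ≈ 0.0914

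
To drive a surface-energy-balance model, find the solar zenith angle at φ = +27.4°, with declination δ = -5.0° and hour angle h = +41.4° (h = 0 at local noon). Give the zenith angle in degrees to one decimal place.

θ_z = 51.4°

cos θ_z = sin φ sin δ + cos φ cos δ cos h = -0.040109 + 0.663426 = 0.623317.
θ_z = arccos(0.623317) = 51.4°.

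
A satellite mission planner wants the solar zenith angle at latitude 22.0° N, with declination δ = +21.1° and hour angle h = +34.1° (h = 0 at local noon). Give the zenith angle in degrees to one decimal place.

θ_z = 31.7°

cos θ_z = sin φ sin δ + cos φ cos δ cos h = 0.134857 + 0.716288 = 0.851145.
θ_z = arccos(0.851145) = 31.7°.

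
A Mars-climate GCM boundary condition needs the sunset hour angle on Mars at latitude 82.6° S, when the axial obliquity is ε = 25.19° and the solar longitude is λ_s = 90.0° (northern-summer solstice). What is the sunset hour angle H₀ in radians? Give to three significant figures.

Solar declination: sin δ = sin ε · sin λ_s = sin 25.19° × sin 90.0° = 0.42562, so δ = +25.190°.
cos H₀ = −tan φ · tan δ = 3.6215 ≥ 1, so the Sun never rises (polar night) and H₀ = 0.

H₀ = 0.00 rad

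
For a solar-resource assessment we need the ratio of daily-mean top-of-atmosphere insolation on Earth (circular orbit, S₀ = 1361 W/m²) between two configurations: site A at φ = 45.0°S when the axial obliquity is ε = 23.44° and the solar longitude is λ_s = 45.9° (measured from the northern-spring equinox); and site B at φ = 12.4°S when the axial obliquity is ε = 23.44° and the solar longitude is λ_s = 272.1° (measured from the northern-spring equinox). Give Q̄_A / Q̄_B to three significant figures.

Q̄_A / Q̄_B ≈ 0.378

— Configuration A (φ=-45.0°):
Solar declination: sin δ = sin ε · sin λ_s = sin 23.44° × sin 45.9° = 0.28566, so δ = +16.598°.
cos H₀ = −tan(-45.0°) tan(+16.598°) = 0.2981, H₀ = 1.2681 rad.
Bracket: H₀ sin φ sin δ + cos φ cos δ sin H₀ = 1.2681×-0.70711×0.28566 + 0.70711×0.95833×0.95454 = -0.256147 + 0.646839 = 0.390692.
Q̄ = (S₀/π) × [bracket] = (1361/π) × 0.390692 = 169.26 W/m².
— Configuration B (φ=-12.4°):
Solar declination: sin δ = sin ε · sin λ_s = sin 23.44° × sin 272.1° = -0.39752, so δ = -23.423°.
cos H₀ = −tan(-12.4°) tan(-23.423°) = -0.0953, H₀ = 1.6662 rad.
Bracket: H₀ sin φ sin δ + cos φ cos δ sin H₀ = 1.6662×-0.21474×-0.39752 + 0.97667×0.91759×0.99545 = 0.142233 + 0.892105 = 1.034338.
Q̄ = (S₀/π) × [bracket] = (1361/π) × 1.034338 = 448.10 W/m².
Ratio Q̄_A / Q̄_B = 169.26 / 448.10 = 0.3777.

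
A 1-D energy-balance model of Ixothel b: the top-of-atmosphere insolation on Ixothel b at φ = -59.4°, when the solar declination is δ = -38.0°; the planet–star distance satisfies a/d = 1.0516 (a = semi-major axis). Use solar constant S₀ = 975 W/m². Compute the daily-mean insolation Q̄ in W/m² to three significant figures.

cos H₀ = −tan(-59.4°) tan(-38.000°) = -1.3211 ≤ −1 ⇒ polar day, H₀ = π.
Bracket: H₀ sin φ sin δ + cos φ cos δ sin H₀ = 3.1416×-0.86074×-0.61566 + 0.50904×0.78801×0.00000 = 1.664807 + 0.000000 = 1.664807.
Inverse-square distance factor (a/d)² = 1.0516² = 1.105863.
Q̄ = (S₀/π) × 1.105863 × [bracket] = (975/π) × 1.105863 × 1.664807 = 571.4 W/m².

Q̄ ≈ 571 W/m²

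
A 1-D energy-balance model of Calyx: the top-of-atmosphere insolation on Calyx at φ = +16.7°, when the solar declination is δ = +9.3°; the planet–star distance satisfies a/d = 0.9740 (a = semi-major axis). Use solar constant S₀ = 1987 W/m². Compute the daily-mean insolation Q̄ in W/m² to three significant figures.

Q̄ ≈ 612 W/m²

cos H₀ = −tan(+16.7°) tan(+9.300°) = -0.0491, H₀ = 1.6199 rad.
Bracket: H₀ sin φ sin δ + cos φ cos δ sin H₀ = 1.6199×0.28736×0.16160 + 0.95782×0.98686×0.99879 = 0.075224 + 0.944091 = 1.019315.
Inverse-square distance factor (a/d)² = 0.9740² = 0.948676.
Q̄ = (S₀/π) × 0.948676 × [bracket] = (1987/π) × 0.948676 × 1.019315 = 611.6 W/m².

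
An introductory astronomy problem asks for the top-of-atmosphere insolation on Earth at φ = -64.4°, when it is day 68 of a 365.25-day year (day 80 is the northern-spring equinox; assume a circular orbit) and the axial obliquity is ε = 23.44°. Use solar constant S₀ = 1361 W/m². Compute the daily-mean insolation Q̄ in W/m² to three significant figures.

Solar longitude: λ_s = 360° × (68 − 80)/365.25 = -11.828°, i.e. -11.828° + 360° = 348.172°.
sin δ = sin 23.44° × sin 348.172° = -0.08153, so δ = -4.677°.
cos H₀ = −tan(-64.4°) tan(-4.677°) = -0.1707, H₀ = 1.7424 rad.
Bracket: H₀ sin φ sin δ + cos φ cos δ sin H₀ = 1.7424×-0.90183×-0.08153 + 0.43209×0.99667×0.98532 = 0.128112 + 0.424329 = 0.552441.
Q̄ = (S₀/π) × [bracket] = (1361/π) × 0.552441 = 239.3 W/m².

Q̄ ≈ 239 W/m²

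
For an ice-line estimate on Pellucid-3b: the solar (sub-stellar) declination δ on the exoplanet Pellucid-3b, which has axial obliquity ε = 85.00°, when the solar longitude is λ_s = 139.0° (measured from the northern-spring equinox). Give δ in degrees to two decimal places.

sin δ = sin ε · sin λ_s = sin 85.00° × sin 139.0° = 0.653563.
δ = arcsin(0.653563) = +40.81°.

δ = +40.81°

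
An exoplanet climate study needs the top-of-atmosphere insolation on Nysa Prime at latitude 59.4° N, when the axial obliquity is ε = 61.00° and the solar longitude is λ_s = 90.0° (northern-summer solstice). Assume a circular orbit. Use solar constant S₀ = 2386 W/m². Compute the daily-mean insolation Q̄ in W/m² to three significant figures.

Q̄ ≈ 1.80e+03 W/m²

Solar declination: sin δ = sin ε · sin λ_s = sin 61.00° × sin 90.0° = 0.87462, so δ = +61.000°.
cos H₀ = −tan(+59.4°) tan(+61.000°) = -3.0505 ≤ −1 ⇒ polar day, H₀ = π.
Bracket: H₀ sin φ sin δ + cos φ cos δ sin H₀ = 3.1416×0.86074×0.87462 + 0.50904×0.48481×0.00000 = 2.365061 + 0.000000 = 2.365061.
Q̄ = (S₀/π) × [bracket] = (2386/π) × 2.365061 = 1796 W/m².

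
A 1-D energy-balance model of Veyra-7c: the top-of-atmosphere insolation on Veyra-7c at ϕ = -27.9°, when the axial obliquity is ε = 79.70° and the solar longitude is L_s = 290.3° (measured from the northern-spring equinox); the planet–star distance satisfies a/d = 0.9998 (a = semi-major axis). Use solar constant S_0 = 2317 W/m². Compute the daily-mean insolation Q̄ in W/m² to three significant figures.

Q̄ ≈ 1.00e+03 W/m²

Solar declination: sin δ = sin ε · sin L_s = sin 79.70° × sin 290.3° = -0.92277, so δ = -67.335°.
cos h₀ = −tan(-27.9°) tan(-67.335°) = -1.2679 ≤ −1 ⇒ polar day, h₀ = π.
Bracket: h₀ sin ϕ sin δ + cos ϕ cos δ sin h₀ = 3.1416×-0.46793×-0.92277 + 0.88377×0.38534×0.00000 = 1.356517 + 0.000000 = 1.356517.
Inverse-square distance factor (a/d)² = 0.9998² = 0.999600.
Q̄ = (S_0/π) × 0.999600 × [bracket] = (2317/π) × 0.999600 × 1.356517 = 1000 W/m².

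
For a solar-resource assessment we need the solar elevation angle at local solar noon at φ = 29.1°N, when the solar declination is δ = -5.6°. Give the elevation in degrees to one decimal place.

At local noon the hour angle is zero, so the zenith angle equals |φ − δ| = |+29.1° − (-5.600°)| = 34.700°.
Elevation = 90° − 34.700° = 55.3°.

55.3°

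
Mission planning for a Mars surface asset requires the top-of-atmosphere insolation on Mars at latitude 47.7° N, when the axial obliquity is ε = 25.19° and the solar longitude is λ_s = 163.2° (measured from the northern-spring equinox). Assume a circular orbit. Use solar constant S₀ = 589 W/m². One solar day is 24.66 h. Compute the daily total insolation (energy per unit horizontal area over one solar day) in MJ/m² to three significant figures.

13.6 MJ/m²

Solar declination: sin δ = sin ε · sin λ_s = sin 25.19° × sin 163.2° = 0.12302, so δ = +7.066°.
cos H₀ = −tan(+47.7°) tan(+7.066°) = -0.1362, H₀ = 1.7075 rad.
Bracket: H₀ sin φ sin δ + cos φ cos δ sin H₀ = 1.7075×0.73963×0.12302 + 0.67301×0.99240×0.99068 = 0.155364 + 0.661670 = 0.817034.
Q̄ = (S₀/π) × [bracket] = (589/π) × 0.817034 = 153.18 W/m².
Daily total = Q̄ × 24.66 h × 3600 s/h = 153.18 × 24.66 × 3600 / 10⁶ = 13.60 MJ/m².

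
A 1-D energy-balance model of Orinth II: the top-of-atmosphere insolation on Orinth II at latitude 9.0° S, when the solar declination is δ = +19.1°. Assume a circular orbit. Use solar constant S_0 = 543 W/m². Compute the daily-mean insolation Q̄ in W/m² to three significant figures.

Q̄ ≈ 148 W/m²

cos h₀ = −tan(-9.0°) tan(+19.100°) = 0.0548, h₀ = 1.5159 rad.
Bracket: h₀ sin ϕ sin δ + cos ϕ cos δ sin h₀ = 1.5159×-0.15643×0.32722 + 0.98769×0.94495×0.99849 = -0.077594 + 0.931908 = 0.854314.
Q̄ = (S_0/π) × [bracket] = (543/π) × 0.854314 = 147.7 W/m².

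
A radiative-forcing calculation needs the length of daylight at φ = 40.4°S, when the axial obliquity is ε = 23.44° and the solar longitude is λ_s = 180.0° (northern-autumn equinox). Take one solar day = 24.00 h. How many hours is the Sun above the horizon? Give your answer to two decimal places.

12.00 h

Solar declination: sin δ = sin ε · sin λ_s = sin 23.44° × sin 180.0° = 0.00000, so δ = +0.000°.
cos H₀ = −tan φ · tan δ = −tan(-40.4°) × tan(+0.000°) = 0.0000, so H₀ = 1.5708 rad = 90.00°.
Daylight = 2H₀/(2π) × 24.00 h = (1.5708/π) × 24.00 = 12.00 h.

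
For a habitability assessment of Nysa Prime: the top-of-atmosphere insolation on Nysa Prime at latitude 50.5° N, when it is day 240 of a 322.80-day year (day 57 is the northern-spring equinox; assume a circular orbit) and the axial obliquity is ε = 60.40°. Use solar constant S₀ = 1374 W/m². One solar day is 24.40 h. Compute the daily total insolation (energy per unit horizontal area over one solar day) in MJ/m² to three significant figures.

Solar longitude: λ_s = 360° × (240 − 57)/322.80 = 204.089°.
sin δ = sin 60.40° × sin 204.089° = -0.35489, so δ = -20.787°.
cos H₀ = −tan(+50.5°) tan(-20.787°) = 0.4605, H₀ = 1.0922 rad.
Bracket: H₀ sin φ sin δ + cos φ cos δ sin H₀ = 1.0922×0.77162×-0.35489 + 0.63608×0.93491×0.88766 = -0.299088 + 0.527871 = 0.228783.
Q̄ = (S₀/π) × [bracket] = (1374/π) × 0.228783 = 100.06 W/m².
Daily total = Q̄ × 24.40 h × 3600 s/h = 100.06 × 24.40 × 3600 / 10⁶ = 8.789 MJ/m².

8.79 MJ/m²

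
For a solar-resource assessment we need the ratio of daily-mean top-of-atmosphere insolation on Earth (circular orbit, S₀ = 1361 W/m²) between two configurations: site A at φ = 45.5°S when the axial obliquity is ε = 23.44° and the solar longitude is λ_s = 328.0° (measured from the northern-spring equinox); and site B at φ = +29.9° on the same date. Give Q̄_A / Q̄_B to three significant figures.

— Configuration A (φ=-45.5°):
Solar declination: sin δ = sin ε · sin λ_s = sin 23.44° × sin 328.0° = -0.21080, so δ = -12.169°.
cos H₀ = −tan(-45.5°) tan(-12.169°) = -0.2194, H₀ = 1.7920 rad.
Bracket: H₀ sin φ sin δ + cos φ cos δ sin H₀ = 1.7920×-0.71325×-0.21080 + 0.70091×0.97753×0.97563 = 0.269433 + 0.668463 = 0.937896.
Q̄ = (S₀/π) × [bracket] = (1361/π) × 0.937896 = 406.32 W/m².
— Configuration B (φ=+29.9°):
cos H₀ = −tan(+29.9°) tan(-12.169°) = 0.1240, H₀ = 1.4465 rad.
Bracket: H₀ sin φ sin δ + cos φ cos δ sin H₀ = 1.4465×0.49849×-0.21080 + 0.86690×0.97753×0.99228 = -0.152001 + 0.840879 = 0.688878.
Q̄ = (S₀/π) × [bracket] = (1361/π) × 0.688878 = 298.44 W/m².
Ratio Q̄_A / Q̄_B = 406.32 / 298.44 = 1.361.

Q̄_A / Q̄_B ≈ 1.36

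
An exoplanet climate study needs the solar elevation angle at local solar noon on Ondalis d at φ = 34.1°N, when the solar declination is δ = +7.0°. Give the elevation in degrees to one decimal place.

At local noon the hour angle is zero, so the zenith angle equals |φ − δ| = |+34.1° − (+7.000°)| = 27.100°.
Elevation = 90° − 27.100° = 62.9°.

62.9°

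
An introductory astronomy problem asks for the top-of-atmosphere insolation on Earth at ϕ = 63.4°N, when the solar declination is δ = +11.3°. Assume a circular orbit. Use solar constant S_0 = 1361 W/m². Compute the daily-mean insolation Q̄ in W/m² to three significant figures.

Q̄ ≈ 325 W/m²

cos h₀ = −tan(+63.4°) tan(+11.300°) = -0.3990, h₀ = 1.9813 rad.
Bracket: h₀ sin ϕ sin δ + cos ϕ cos δ sin h₀ = 1.9813×0.89415×0.19595 + 0.44776×0.98061×0.91694 = 0.347141 + 0.402608 = 0.749749.
Q̄ = (S_0/π) × [bracket] = (1361/π) × 0.749749 = 324.8 W/m².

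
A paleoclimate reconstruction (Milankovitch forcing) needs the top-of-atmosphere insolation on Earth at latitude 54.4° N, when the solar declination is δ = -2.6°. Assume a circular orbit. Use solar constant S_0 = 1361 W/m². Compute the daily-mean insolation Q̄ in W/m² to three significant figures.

Q̄ ≈ 227 W/m²

cos h₀ = −tan(+54.4°) tan(-2.600°) = 0.0634, h₀ = 1.5073 rad.
Bracket: h₀ sin ϕ sin δ + cos ϕ cos δ sin h₀ = 1.5073×0.81310×-0.04536 + 0.58212×0.99897×0.99799 = -0.055593 + 0.580352 = 0.524759.
Q̄ = (S_0/π) × [bracket] = (1361/π) × 0.524759 = 227.3 W/m².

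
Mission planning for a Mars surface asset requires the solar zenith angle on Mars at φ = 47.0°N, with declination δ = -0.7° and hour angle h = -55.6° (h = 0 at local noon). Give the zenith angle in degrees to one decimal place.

θ_z = 67.9°

cos θ_z = sin φ sin δ + cos φ cos δ cos h = -0.008935 + 0.385278 = 0.376343.
θ_z = arccos(0.376343) = 67.9°.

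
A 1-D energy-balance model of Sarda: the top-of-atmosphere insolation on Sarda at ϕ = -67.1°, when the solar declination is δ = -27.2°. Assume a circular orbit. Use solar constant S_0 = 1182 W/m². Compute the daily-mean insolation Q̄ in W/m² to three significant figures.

cos h₀ = −tan(-67.1°) tan(-27.200°) = -1.2166 ≤ −1 ⇒ polar day, h₀ = π.
Bracket: h₀ sin ϕ sin δ + cos ϕ cos δ sin h₀ = 3.1416×-0.92119×-0.45710 + 0.38912×0.88942×0.00000 = 1.322852 + 0.000000 = 1.322852.
Q̄ = (S_0/π) × [bracket] = (1182/π) × 1.322852 = 497.7 W/m².

Q̄ ≈ 498 W/m²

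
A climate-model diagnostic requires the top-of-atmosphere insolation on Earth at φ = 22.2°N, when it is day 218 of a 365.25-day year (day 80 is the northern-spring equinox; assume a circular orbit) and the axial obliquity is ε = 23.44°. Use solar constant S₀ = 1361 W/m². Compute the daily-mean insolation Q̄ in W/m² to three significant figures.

Solar longitude: λ_s = 360° × (218 − 80)/365.25 = 136.016°.
sin δ = sin 23.44° × sin 136.016° = 0.27625, so δ = +16.036°.
cos H₀ = −tan(+22.2°) tan(+16.036°) = -0.1173, H₀ = 1.6884 rad.
Bracket: H₀ sin φ sin δ + cos φ cos δ sin H₀ = 1.6884×0.37784×0.27625 + 0.92587×0.96109×0.99310 = 0.176232 + 0.883704 = 1.059936.
Q̄ = (S₀/π) × [bracket] = (1361/π) × 1.059936 = 459.2 W/m².

Q̄ ≈ 459 W/m²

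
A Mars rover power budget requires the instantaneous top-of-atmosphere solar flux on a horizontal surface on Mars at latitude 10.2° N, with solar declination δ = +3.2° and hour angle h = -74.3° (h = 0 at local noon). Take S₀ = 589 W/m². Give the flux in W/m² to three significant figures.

162 W/m²

cos θ_z = sin φ sin δ + cos φ cos δ cos h = 0.009885 + 0.265909 = 0.275794.
Flux = S₀ · cos θ_z = 589 × 0.275794 = 162.4 W/m².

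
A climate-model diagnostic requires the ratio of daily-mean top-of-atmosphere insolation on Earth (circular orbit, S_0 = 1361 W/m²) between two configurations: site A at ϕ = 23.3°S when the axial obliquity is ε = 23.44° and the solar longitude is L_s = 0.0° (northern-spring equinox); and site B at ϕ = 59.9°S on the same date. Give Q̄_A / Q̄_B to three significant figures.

— Configuration A (ϕ=-23.3°):
Solar declination: sin δ = sin ε · sin L_s = sin 23.44° × sin 0.0° = 0.00000, so δ = +0.000°.
cos h₀ = −tan(-23.3°) tan(+0.000°) = 0.0000, h₀ = 1.5708 rad.
Bracket: h₀ sin ϕ sin δ + cos ϕ cos δ sin h₀ = 1.5708×-0.39555×0.00000 + 0.91845×1.00000×1.00000 = -0.000000 + 0.918450 = 0.918450.
Q̄ = (S_0/π) × [bracket] = (1361/π) × 0.918450 = 397.89 W/m².
— Configuration B (ϕ=-59.9°):
cos h₀ = −tan(-59.9°) tan(+0.000°) = 0.0000, h₀ = 1.5708 rad.
Bracket: h₀ sin ϕ sin δ + cos ϕ cos δ sin h₀ = 1.5708×-0.86515×0.00000 + 0.50151×1.00000×1.00000 = -0.000000 + 0.501510 = 0.501510.
Q̄ = (S_0/π) × [bracket] = (1361/π) × 0.501510 = 217.26 W/m².
Ratio Q̄_A / Q̄_B = 397.89 / 217.26 = 1.831.

Q̄_A / Q̄_B ≈ 1.83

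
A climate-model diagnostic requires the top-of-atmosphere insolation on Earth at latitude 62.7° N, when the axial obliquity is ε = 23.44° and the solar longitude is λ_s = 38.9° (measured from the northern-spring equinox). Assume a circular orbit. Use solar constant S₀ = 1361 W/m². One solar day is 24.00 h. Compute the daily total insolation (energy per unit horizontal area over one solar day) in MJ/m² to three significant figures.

31.8 MJ/m²

Solar declination: sin δ = sin ε · sin λ_s = sin 23.44° × sin 38.9° = 0.24980, so δ = +14.465°.
cos H₀ = −tan(+62.7°) tan(+14.465°) = -0.4998, H₀ = 2.0942 rad.
Bracket: H₀ sin φ sin δ + cos φ cos δ sin H₀ = 2.0942×0.88862×0.24980 + 0.45865×0.96830×0.86613 = 0.464865 + 0.384658 = 0.849523.
Q̄ = (S₀/π) × [bracket] = (1361/π) × 0.849523 = 368.03 W/m².
Daily total = Q̄ × 24.00 h × 3600 s/h = 368.03 × 24.00 × 3600 / 10⁶ = 31.80 MJ/m².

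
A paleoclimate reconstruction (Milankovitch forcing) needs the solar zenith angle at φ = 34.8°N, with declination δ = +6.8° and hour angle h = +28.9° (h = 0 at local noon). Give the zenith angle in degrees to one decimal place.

cos θ_z = sin φ sin δ + cos φ cos δ cos h = 0.067575 + 0.713830 = 0.781405.
θ_z = arccos(0.781405) = 38.6°.

θ_z = 38.6°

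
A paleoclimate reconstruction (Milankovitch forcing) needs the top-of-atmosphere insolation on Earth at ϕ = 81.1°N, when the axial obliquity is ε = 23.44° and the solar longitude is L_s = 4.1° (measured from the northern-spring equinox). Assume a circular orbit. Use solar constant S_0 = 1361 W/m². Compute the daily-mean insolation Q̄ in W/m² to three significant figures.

Q̄ ≈ 87.2 W/m²

Solar declination: sin δ = sin ε · sin L_s = sin 23.44° × sin 4.1° = 0.02844, so δ = +1.630°.
cos h₀ = −tan(+81.1°) tan(+1.630°) = -0.1817, h₀ = 1.7535 rad.
Bracket: h₀ sin ϕ sin δ + cos ϕ cos δ sin h₀ = 1.7535×0.98796×0.02844 + 0.15471×0.99960×0.98336 = 0.049269 + 0.152075 = 0.201344.
Q̄ = (S_0/π) × [bracket] = (1361/π) × 0.201344 = 87.23 W/m².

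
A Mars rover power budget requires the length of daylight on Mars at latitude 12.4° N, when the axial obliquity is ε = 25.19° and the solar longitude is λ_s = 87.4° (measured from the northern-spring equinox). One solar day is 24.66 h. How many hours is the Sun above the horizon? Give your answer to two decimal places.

13.14 h

Solar declination: sin δ = sin ε · sin λ_s = sin 25.19° × sin 87.4° = 0.42518, so δ = +25.162°.
cos H₀ = −tan φ · tan δ = −tan(+12.4°) × tan(+25.162°) = -0.1033, so H₀ = 1.6743 rad = 95.93°.
Daylight = 2H₀/(2π) × 24.66 h = (1.6743/π) × 24.66 = 13.14 h.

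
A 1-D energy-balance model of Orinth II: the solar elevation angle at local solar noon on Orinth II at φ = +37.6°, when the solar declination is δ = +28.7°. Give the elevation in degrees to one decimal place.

At local noon the hour angle is zero, so the zenith angle equals |φ − δ| = |+37.6° − (+28.700°)| = 8.900°.
Elevation = 90° − 8.900° = 81.1°.

81.1°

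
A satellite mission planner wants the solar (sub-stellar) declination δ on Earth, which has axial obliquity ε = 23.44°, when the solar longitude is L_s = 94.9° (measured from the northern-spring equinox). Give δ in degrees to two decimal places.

δ = +23.35°

sin δ = sin ε · sin L_s = sin 23.44° × sin 94.9° = 0.396335.
δ = arcsin(0.396335) = +23.35°.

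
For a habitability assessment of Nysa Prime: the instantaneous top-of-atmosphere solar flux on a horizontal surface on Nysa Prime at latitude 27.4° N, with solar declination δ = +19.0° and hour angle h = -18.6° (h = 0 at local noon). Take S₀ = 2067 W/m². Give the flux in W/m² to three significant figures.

1.95e+03 W/m²

cos θ_z = sin φ sin δ + cos φ cos δ cos h = 0.149826 + 0.795600 = 0.945426.
Flux = S₀ · cos θ_z = 2067 × 0.945426 = 1954 W/m².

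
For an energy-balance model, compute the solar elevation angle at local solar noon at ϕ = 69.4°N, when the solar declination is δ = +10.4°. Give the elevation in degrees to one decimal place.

31.0°

At local noon the hour angle is zero, so the zenith angle equals |ϕ − δ| = |+69.4° − (+10.400°)| = 59.000°.
Elevation = 90° − 59.000° = 31.0°.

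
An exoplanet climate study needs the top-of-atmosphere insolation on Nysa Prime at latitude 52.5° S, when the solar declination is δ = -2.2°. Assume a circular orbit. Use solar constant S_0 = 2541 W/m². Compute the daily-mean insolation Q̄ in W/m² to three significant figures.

Q̄ ≈ 531 W/m²

cos h₀ = −tan(-52.5°) tan(-2.200°) = -0.0501, h₀ = 1.6209 rad.
Bracket: h₀ sin ϕ sin δ + cos ϕ cos δ sin h₀ = 1.6209×-0.79335×-0.03839 + 0.60876×0.99926×0.99875 = 0.049367 + 0.607549 = 0.656916.
Q̄ = (S_0/π) × [bracket] = (2541/π) × 0.656916 = 531.3 W/m².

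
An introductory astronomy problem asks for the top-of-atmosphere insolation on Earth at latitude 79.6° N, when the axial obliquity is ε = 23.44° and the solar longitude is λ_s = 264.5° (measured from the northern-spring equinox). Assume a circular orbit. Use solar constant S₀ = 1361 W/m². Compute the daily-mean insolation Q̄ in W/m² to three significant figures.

Q̄ ≈ 0.00 W/m²

Solar declination: sin δ = sin ε · sin λ_s = sin 23.44° × sin 264.5° = -0.39596, so δ = -23.326°.
cos H₀ = −tan(+79.6°) tan(-23.326°) = 2.3494 ≥ 1 ⇒ polar night, H₀ = 0 and Q̄ = 0.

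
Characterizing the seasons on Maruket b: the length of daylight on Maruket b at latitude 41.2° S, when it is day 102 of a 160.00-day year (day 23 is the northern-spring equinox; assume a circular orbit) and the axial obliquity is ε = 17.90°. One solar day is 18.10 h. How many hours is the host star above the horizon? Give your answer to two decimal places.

8.99 h

Solar longitude: λ_s = 360° × (102 − 23)/160.00 = 177.750°.
sin δ = sin 17.90° × sin 177.750° = 0.01207, so δ = +0.691°.
cos H₀ = −tan φ · tan δ = −tan(-41.2°) × tan(+0.691°) = 0.0106, so H₀ = 1.5602 rad = 89.39°.
Daylight = 2H₀/(2π) × 18.10 h = (1.5602/π) × 18.10 = 8.99 h.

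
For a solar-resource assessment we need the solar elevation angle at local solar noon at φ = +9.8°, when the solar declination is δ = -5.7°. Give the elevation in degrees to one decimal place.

74.5°

At local noon the hour angle is zero, so the zenith angle equals |φ − δ| = |+9.8° − (-5.700°)| = 15.500°.
Elevation = 90° − 15.500° = 74.5°.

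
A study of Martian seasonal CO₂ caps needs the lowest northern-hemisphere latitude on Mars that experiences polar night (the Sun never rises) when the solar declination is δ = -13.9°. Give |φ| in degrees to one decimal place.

|φ| = 76.1°

Polar night requires cos H₀ = −tan φ tan δ ≥ 1, i.e. tan φ tan δ ≤ −1.
The boundary is |tan φ| · |tan δ| = 1, so |φ| = 90° − |δ| = 90° − 13.9° = 76.1° in the northern hemisphere.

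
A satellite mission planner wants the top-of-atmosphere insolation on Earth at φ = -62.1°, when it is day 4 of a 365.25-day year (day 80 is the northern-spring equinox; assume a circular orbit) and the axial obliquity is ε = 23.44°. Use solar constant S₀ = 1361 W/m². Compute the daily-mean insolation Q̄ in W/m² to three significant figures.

Q̄ ≈ 480 W/m²

Solar longitude: λ_s = 360° × (4 − 80)/365.25 = -74.908°, i.e. -74.908° + 360° = 285.092°.
sin δ = sin 23.44° × sin 285.092° = -0.38407, so δ = -22.586°.
cos H₀ = −tan(-62.1°) tan(-22.586°) = -0.7856, H₀ = 2.4745 rad.
Bracket: H₀ sin φ sin δ + cos φ cos δ sin H₀ = 2.4745×-0.88377×-0.38407 + 0.46793×0.92330×0.61869 = 0.839918 + 0.267299 = 1.107217.
Q̄ = (S₀/π) × [bracket] = (1361/π) × 1.107217 = 479.7 W/m².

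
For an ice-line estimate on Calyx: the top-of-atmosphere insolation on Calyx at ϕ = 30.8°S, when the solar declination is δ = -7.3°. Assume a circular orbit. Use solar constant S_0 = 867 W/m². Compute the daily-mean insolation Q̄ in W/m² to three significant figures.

cos h₀ = −tan(-30.8°) tan(-7.300°) = -0.0764, h₀ = 1.6472 rad.
Bracket: h₀ sin ϕ sin δ + cos ϕ cos δ sin h₀ = 1.6472×-0.51204×-0.12706 + 0.85896×0.99189×0.99708 = 0.107167 + 0.849506 = 0.956673.
Q̄ = (S_0/π) × [bracket] = (867/π) × 0.956673 = 264.0 W/m².

Q̄ ≈ 264 W/m²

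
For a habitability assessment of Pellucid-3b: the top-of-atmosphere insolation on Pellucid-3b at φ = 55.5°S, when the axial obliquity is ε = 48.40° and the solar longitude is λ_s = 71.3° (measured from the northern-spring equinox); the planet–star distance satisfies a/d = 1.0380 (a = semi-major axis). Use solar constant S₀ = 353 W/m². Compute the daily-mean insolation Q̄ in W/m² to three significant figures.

Q̄ ≈ 0.00 W/m²

Solar declination: sin δ = sin ε · sin λ_s = sin 48.40° × sin 71.3° = 0.70832, so δ = +45.099°.
cos H₀ = −tan(-55.5°) tan(+45.099°) = 1.4600 ≥ 1 ⇒ polar night, H₀ = 0 and Q̄ = 0.
Inverse-square distance factor (a/d)² = 1.0380² = 1.077444.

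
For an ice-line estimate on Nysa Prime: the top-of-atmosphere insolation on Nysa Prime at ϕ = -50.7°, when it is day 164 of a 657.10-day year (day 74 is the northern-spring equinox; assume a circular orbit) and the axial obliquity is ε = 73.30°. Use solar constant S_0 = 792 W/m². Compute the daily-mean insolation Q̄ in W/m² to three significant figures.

Solar longitude: L_s = 360° × (164 − 74)/657.10 = 49.308°.
sin δ = sin 73.30° × sin 49.308° = 0.72624, so δ = +46.572°.
cos h₀ = −tan(-50.7°) tan(+46.572°) = 1.2907 ≥ 1 ⇒ polar night, h₀ = 0 and Q̄ = 0.

Q̄ ≈ 0.00 W/m²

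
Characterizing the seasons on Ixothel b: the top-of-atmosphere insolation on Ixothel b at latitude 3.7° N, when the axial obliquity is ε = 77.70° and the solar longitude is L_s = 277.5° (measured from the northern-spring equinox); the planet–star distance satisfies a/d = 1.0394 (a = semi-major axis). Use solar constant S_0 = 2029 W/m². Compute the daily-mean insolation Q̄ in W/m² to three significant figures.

Solar declination: sin δ = sin ε · sin L_s = sin 77.70° × sin 277.5° = -0.96869, so δ = -75.624°.
cos h₀ = −tan(+3.7°) tan(-75.624°) = 0.2523, h₀ = 1.3157 rad.
Bracket: h₀ sin ϕ sin δ + cos ϕ cos δ sin h₀ = 1.3157×0.06453×-0.96869 + 0.99792×0.24829×0.96765 = -0.082244 + 0.239758 = 0.157514.
Inverse-square distance factor (a/d)² = 1.0394² = 1.080352.
Q̄ = (S_0/π) × 1.080352 × [bracket] = (2029/π) × 1.080352 × 0.157514 = 109.9 W/m².

Q̄ ≈ 110 W/m²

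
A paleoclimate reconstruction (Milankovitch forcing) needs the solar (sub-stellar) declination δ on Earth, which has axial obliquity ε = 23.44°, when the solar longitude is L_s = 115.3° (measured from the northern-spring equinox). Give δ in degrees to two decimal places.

sin δ = sin ε · sin L_s = sin 23.44° × sin 115.3° = 0.359634.
δ = arcsin(0.359634) = +21.08°.

δ = +21.08°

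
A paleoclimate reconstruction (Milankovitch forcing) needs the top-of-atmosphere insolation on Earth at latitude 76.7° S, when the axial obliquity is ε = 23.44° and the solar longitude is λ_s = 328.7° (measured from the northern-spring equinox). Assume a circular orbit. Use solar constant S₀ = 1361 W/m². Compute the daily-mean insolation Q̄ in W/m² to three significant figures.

Solar declination: sin δ = sin ε · sin λ_s = sin 23.44° × sin 328.7° = -0.20666, so δ = -11.927°.
cos H₀ = −tan(-76.7°) tan(-11.927°) = -0.8935, H₀ = 2.6759 rad.
Bracket: H₀ sin φ sin δ + cos φ cos δ sin H₀ = 2.6759×-0.97318×-0.20666 + 0.23005×0.97841×0.44903 = 0.538170 + 0.101069 = 0.639239.
Q̄ = (S₀/π) × [bracket] = (1361/π) × 0.639239 = 276.9 W/m².

Q̄ ≈ 277 W/m²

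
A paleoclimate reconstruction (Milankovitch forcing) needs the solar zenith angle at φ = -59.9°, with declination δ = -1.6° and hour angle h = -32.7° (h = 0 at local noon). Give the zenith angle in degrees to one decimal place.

θ_z = 63.5°

cos θ_z = sin φ sin δ + cos φ cos δ cos h = 0.024156 + 0.421862 = 0.446018.
θ_z = arccos(0.446018) = 63.5°.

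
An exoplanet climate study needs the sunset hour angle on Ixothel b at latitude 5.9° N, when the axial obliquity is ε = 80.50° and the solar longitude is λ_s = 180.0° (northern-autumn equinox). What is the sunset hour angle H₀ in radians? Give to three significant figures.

Solar declination: sin δ = sin ε · sin λ_s = sin 80.50° × sin 180.0° = 0.00000, so δ = +0.000°.
cos H₀ = −tan φ · tan δ = −tan(+5.9°) × tan(+0.000°) = -0.0000, so H₀ = 1.5708 rad = 90.00°.

H₀ = 1.57 rad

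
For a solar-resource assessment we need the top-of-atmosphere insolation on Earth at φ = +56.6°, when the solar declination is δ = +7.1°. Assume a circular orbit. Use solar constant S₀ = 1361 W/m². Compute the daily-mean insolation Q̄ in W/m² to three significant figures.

Q̄ ≈ 311 W/m²

cos H₀ = −tan(+56.6°) tan(+7.100°) = -0.1889, H₀ = 1.7608 rad.
Bracket: H₀ sin φ sin δ + cos φ cos δ sin H₀ = 1.7608×0.83485×0.12360 + 0.55048×0.99233×0.98200 = 0.181692 + 0.536425 = 0.718117.
Q̄ = (S₀/π) × [bracket] = (1361/π) × 0.718117 = 311.1 W/m².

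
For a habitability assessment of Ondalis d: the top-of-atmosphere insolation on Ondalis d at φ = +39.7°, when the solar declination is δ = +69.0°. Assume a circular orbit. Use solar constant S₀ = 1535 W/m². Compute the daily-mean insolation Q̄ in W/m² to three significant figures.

Q̄ ≈ 915 W/m²

cos H₀ = −tan(+39.7°) tan(+69.000°) = -2.1628 ≤ −1 ⇒ polar day, H₀ = π.
Bracket: H₀ sin φ sin δ + cos φ cos δ sin H₀ = 3.1416×0.63877×0.93358 + 0.76940×0.35837×0.00000 = 1.873471 + 0.000000 = 1.873471.
Q̄ = (S₀/π) × [bracket] = (1535/π) × 1.873471 = 915.4 W/m².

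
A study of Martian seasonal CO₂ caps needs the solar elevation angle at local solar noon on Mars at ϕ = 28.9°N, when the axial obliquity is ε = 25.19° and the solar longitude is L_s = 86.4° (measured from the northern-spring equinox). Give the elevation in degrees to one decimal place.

86.2°

Solar declination: sin δ = sin ε · sin L_s = sin 25.19° × sin 86.4° = 0.42478, so δ = +25.137°.
At local noon the hour angle is zero, so the zenith angle equals |ϕ − δ| = |+28.9° − (+25.137°)| = 3.763°.
Elevation = 90° − 3.763° = 86.2°.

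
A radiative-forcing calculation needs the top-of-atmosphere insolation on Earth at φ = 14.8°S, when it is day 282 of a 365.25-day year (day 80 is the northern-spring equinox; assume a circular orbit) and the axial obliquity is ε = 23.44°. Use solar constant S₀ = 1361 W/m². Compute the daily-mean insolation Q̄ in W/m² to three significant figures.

Q̄ ≈ 438 W/m²

Solar longitude: λ_s = 360° × (282 − 80)/365.25 = 199.097°.
sin δ = sin 23.44° × sin 199.097° = -0.13014, so δ = -7.478°.
cos H₀ = −tan(-14.8°) tan(-7.478°) = -0.0347, H₀ = 1.6055 rad.
Bracket: H₀ sin φ sin δ + cos φ cos δ sin H₀ = 1.6055×-0.25545×-0.13014 + 0.96682×0.99150×0.99940 = 0.053374 + 0.958027 = 1.011401.
Q̄ = (S₀/π) × [bracket] = (1361/π) × 1.011401 = 438.2 W/m².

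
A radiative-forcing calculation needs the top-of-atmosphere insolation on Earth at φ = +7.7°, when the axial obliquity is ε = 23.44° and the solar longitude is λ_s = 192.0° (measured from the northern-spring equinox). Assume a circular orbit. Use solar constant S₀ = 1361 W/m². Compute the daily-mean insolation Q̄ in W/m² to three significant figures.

Solar declination: sin δ = sin ε · sin λ_s = sin 23.44° × sin 192.0° = -0.08270, so δ = -4.744°.
cos H₀ = −tan(+7.7°) tan(-4.744°) = 0.0112, H₀ = 1.5596 rad.
Bracket: H₀ sin φ sin δ + cos φ cos δ sin H₀ = 1.5596×0.13399×-0.08270 + 0.99098×0.99657×0.99994 = -0.017282 + 0.987522 = 0.970240.
Q̄ = (S₀/π) × [bracket] = (1361/π) × 0.970240 = 420.3 W/m².

Q̄ ≈ 420 W/m²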